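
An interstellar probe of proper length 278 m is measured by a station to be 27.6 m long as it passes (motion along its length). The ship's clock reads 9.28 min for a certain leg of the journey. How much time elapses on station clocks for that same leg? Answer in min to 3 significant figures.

Δt ≈ 93.5 min

Length contraction ⇒ γ = L₀/L = 278/27.6 = 10.072
Time dilation: Δt = γτ₀ = 10.072 × 9.28 min = 93.5 min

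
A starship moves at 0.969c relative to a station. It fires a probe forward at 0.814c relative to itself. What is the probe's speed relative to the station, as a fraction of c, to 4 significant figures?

u ≈ 0.9968c

Relativistic velocity addition: u = (u' + v)/(1 + u'v/c²)
= (0.814 + 0.969)/(1 + 0.814×0.969) = 1.783/1.78877 = 0.9968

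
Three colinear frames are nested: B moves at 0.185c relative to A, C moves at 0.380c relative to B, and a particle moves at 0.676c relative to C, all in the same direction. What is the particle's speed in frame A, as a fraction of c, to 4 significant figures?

u ≈ 0.8873c

Compose boost 2: (0.380 + 0.185)/(1 + 0.380×0.185) = 0.5650/1.07030 = 0.527889
Compose boost 3: (0.676 + 0.527889)/(1 + 0.676×0.527889) = 1.20389/1.35685 = 0.8873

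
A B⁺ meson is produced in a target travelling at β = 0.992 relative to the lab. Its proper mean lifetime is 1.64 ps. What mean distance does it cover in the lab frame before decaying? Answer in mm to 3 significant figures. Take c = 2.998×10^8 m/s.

γ = 1/√(1 − 0.992²) = 7.9216
Dilated lifetime: Δt = γτ₀ = 7.9216 × 1.64 ps = 12.991 ps
d = vΔt = 0.992c × 12.991 ps = 2.9740×10^8 m/s × 1.2991×10^-11 s = 3.86 mm

d ≈ 3.86 mm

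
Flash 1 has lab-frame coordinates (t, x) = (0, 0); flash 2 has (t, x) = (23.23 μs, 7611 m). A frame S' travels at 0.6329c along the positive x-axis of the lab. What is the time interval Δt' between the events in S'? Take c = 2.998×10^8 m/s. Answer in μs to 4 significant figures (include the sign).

Δt' ≈ 9.251 μs

γ = 1/√(1 − 0.6329²) = 1.29160
Δt' = γ(Δt − vΔx/c²) = 1.29160 × (23.23 μs − 0.6329×7611 m / (2.998×10^8 m/s))
= 1.29160 × (7.16262 μs) = 9.251 μs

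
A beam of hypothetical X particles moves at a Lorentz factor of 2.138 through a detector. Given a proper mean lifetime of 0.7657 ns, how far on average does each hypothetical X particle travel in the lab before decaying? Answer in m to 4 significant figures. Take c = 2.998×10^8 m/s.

d ≈ 0.4338 m

β = √(1 − 1/γ²) = √(1 − 1/2.138²) = 0.883873
Dilated lifetime: Δt = γτ₀ = 2.138 × 0.7657 ns = 1.63707 ns
d = vΔt = 0.883873c × 1.63707 ns = 2.64985×10^8 m/s × 1.63707×10^-9 s = 0.4338 m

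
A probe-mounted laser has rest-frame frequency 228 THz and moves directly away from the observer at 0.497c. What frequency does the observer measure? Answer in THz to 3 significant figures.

f_obs ≈ 132 THz

Relativistic Doppler: f_obs = f_src √((1−β)/(1+β))
= 228 × √(0.50300/1.4970) = 228 × 0.57966 = 132 THz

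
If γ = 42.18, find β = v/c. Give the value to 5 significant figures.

β ≈ 0.99972

β = √(1 − 1/γ²) = √(1 − 1/42.18²) = √(0.9994379) = 0.99972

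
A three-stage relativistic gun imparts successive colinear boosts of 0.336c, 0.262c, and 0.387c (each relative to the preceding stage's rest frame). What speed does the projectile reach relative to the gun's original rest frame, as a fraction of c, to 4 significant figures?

Compose boost 2: (0.262 + 0.336)/(1 + 0.262×0.336) = 0.5980/1.08803 = 0.549616
Compose boost 3: (0.387 + 0.549616)/(1 + 0.387×0.549616) = 0.936616/1.21270 = 0.7723

u ≈ 0.7723c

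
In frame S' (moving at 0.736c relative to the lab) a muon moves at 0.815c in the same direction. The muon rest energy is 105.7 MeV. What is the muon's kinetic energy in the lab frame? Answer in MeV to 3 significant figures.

u_lab = (0.815 + 0.736)/(1 + 0.815×0.736) = 0.969472
γ = 1/√(1 − 0.969472²) = 4.0783
K = (γ − 1)m₀c² = (4.0783 − 1) × 105.7 = 3.0783 × 105.7 = 325 MeV

K ≈ 325 MeV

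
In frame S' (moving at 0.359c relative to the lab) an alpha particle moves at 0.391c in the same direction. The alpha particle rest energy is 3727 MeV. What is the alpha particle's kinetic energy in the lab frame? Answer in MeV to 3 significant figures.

u_lab = (0.391 + 0.359)/(1 + 0.391×0.359) = 0.657682
γ = 1/√(1 − 0.657682²) = 1.3275
K = (γ − 1)m₀c² = (1.3275 − 1) × 3727 = 0.32750 × 3727 = 1220 MeV

K ≈ 1220 MeV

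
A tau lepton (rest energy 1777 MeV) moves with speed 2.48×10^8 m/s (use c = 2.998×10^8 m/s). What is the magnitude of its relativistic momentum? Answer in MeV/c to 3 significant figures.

p ≈ 2620 MeV/c

β = v/c = 2.48×10^8 / 2.998×10^8 = 0.82722
γ = 1/√(1 − 0.82722²) = 1.7797
p = γβm₀c = 1.7797 × 0.82722 × 1777 MeV/c = 2620 MeV/c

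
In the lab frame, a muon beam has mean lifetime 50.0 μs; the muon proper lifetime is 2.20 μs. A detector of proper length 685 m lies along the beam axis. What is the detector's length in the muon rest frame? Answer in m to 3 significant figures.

L ≈ 30.1 m

Time dilation ⇒ γ = Δt/τ₀ = 50.0/2.20 = 22.727
Length contraction: L = L₀/γ = 685/22.727 = 30.1 m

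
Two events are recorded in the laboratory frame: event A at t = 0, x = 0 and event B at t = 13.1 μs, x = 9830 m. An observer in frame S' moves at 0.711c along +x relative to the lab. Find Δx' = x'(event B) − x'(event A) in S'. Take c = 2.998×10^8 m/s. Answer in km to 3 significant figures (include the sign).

γ = 1/√(1 − 0.711²) = 1.4221
Δx' = γ(Δx − vΔt) = 1.4221 × (9830 m − 0.711×(2.998×10^8 m/s)×13.1×10^-6 s)
= 1.4221 × (7037.6 m) = 10.0 km

Δx' ≈ 10.0 km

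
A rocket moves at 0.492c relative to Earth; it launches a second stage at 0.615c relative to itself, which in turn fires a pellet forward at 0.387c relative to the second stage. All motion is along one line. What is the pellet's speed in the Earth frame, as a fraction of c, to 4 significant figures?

u ≈ 0.9307c

Compose boost 2: (0.615 + 0.492)/(1 + 0.615×0.492) = 1.107/1.30258 = 0.849852
Compose boost 3: (0.387 + 0.849852)/(1 + 0.387×0.849852) = 1.23685/1.32889 = 0.9307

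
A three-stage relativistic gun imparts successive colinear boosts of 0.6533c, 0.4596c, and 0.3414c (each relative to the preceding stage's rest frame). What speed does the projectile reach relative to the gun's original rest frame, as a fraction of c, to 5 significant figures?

Compose boost 2: (0.4596 + 0.6533)/(1 + 0.4596×0.6533) = 1.1129/1.300257 = 0.8559079
Compose boost 3: (0.3414 + 0.8559079)/(1 + 0.3414×0.8559079) = 1.197308/1.292207 = 0.92656

u ≈ 0.92656c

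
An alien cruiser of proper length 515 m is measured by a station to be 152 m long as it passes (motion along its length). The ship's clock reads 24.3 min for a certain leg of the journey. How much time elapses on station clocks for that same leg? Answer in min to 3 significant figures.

Length contraction ⇒ γ = L₀/L = 515/152 = 3.3882
Time dilation: Δt = γτ₀ = 3.3882 × 24.3 min = 82.3 min

Δt ≈ 82.3 min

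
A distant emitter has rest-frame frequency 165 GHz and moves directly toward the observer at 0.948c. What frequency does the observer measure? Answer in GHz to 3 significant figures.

Relativistic Doppler: f_obs = f_src √((1+β)/(1−β))
= 165 × √(1.9480/0.052000) = 165 × 6.1206 = 1010 GHz

f_obs ≈ 1010 GHz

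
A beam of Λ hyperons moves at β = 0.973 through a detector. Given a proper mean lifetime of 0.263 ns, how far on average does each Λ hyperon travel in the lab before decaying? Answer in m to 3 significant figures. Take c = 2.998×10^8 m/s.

γ = 1/√(1 − 0.973²) = 4.3327
Dilated lifetime: Δt = γτ₀ = 4.3327 × 0.263 ns = 1.1395 ns
d = vΔt = 0.973c × 1.1395 ns = 2.9171×10^8 m/s × 1.1395×10^-9 s = 0.332 m

d ≈ 0.332 m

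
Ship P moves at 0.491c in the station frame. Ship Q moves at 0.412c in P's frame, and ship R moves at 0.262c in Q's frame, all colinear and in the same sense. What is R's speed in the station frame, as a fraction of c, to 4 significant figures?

u ≈ 0.8465c

Compose boost 2: (0.412 + 0.491)/(1 + 0.412×0.491) = 0.9030/1.20229 = 0.751065
Compose boost 3: (0.262 + 0.751065)/(1 + 0.262×0.751065) = 1.01307/1.19678 = 0.8465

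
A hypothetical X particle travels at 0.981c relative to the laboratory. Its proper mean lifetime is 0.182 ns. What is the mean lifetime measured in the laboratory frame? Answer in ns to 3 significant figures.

γ = 1/√(1 − 0.981²) = 5.1544
Time dilation: Δt = γτ₀ = 5.1544 × 0.182 ns = 0.938 ns

Δt ≈ 0.938 ns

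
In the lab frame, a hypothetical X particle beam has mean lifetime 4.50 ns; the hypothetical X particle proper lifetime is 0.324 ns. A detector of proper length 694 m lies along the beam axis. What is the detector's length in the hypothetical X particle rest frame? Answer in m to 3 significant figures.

Time dilation ⇒ γ = Δt/τ₀ = 4.50/0.324 = 13.889
Length contraction: L = L₀/γ = 694/13.889 = 50.0 m

L ≈ 50.0 m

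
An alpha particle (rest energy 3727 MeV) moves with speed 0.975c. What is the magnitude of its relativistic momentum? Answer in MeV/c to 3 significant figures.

γ = 1/√(1 − 0.975²) = 4.5004
p = γβm₀c = 4.5004 × 0.975 × 3727 MeV/c = 16400 MeV/c

p ≈ 16400 MeV/c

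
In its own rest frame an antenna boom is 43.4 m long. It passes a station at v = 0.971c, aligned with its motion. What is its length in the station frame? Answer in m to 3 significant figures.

L ≈ 10.4 m

γ = 1/√(1 − 0.971²) = 4.1827
Length contraction: L = L₀/γ = 43.4/4.1827 = 10.4 m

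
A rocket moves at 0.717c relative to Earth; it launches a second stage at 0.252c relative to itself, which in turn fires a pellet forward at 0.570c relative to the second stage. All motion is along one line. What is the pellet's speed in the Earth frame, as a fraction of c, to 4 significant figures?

u ≈ 0.9475c

Compose boost 2: (0.252 + 0.717)/(1 + 0.252×0.717) = 0.9690/1.18068 = 0.820711
Compose boost 3: (0.570 + 0.820711)/(1 + 0.570×0.820711) = 1.39071/1.46781 = 0.9475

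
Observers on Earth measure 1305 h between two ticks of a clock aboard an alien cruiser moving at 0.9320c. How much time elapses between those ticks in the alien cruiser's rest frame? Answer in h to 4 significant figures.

τ₀ ≈ 473.0 h

γ = 1/√(1 − 0.9320²) = 2.75894
Proper time: τ₀ = Δt/γ = 1305/2.75894 = 473.0 h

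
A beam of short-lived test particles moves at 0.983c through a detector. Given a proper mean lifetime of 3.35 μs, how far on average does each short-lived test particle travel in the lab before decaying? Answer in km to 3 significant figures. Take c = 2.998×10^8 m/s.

d ≈ 5.38 km

γ = 1/√(1 − 0.983²) = 5.4465
Dilated lifetime: Δt = γτ₀ = 5.4465 × 3.35 μs = 18.246 μs
d = vΔt = 0.983c × 18.246 μs = 2.9470×10^8 m/s × 1.8246×10^-5 s = 5.38 km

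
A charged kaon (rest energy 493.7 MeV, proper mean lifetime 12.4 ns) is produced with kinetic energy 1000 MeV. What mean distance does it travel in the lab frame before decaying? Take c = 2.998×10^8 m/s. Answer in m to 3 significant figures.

d ≈ 10.6 m

γ = 1 + K/(m₀c²) = 1 + 1000/493.7 = 3.0255
β = √(1 − 1/γ²) = 0.94380
Dilated lifetime: γτ₀ = 3.0255 × 12.4 ns = 37.516 ns
d = βc·γτ₀ = 0.94380 × (2.998×10^8 m/s) × 3.7516×10^-8 s = 10.6 m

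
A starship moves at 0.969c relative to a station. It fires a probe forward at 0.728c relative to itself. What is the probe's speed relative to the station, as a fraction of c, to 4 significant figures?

Relativistic velocity addition: u = (u' + v)/(1 + u'v/c²)
= (0.728 + 0.969)/(1 + 0.728×0.969) = 1.697/1.70543 = 0.9951

u ≈ 0.9951c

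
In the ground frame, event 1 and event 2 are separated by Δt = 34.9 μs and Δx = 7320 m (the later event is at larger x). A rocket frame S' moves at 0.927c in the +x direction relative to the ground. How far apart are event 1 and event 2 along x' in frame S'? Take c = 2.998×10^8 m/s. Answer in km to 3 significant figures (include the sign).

γ = 1/√(1 − 0.927²) = 2.6662
Δx' = γ(Δx − vΔt) = 2.6662 × (7320 m − 0.927×(2.998×10^8 m/s)×34.9×10^-6 s)
= 2.6662 × (-2379.2 m) = -6.34 km

Δx' ≈ -6.34 km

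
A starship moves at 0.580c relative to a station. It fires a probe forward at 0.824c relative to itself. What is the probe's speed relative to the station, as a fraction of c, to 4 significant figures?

u ≈ 0.9500c

Relativistic velocity addition: u = (u' + v)/(1 + u'v/c²)
= (0.824 + 0.580)/(1 + 0.824×0.580) = 1.404/1.47792 = 0.9500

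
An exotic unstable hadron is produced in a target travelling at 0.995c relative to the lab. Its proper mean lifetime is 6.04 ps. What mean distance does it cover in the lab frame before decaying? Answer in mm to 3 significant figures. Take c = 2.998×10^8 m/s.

γ = 1/√(1 − 0.995²) = 10.013
Dilated lifetime: Δt = γτ₀ = 10.013 × 6.04 ps = 60.476 ps
d = vΔt = 0.995c × 60.476 ps = 2.9830×10^8 m/s × 6.0476×10^-11 s = 18.0 mm

d ≈ 18.0 mm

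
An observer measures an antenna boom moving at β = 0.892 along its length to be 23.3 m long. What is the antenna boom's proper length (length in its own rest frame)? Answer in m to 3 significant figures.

L₀ ≈ 51.5 m

γ = 1/√(1 − 0.892²) = 2.2122
L₀ = γL = 2.2122 × 23.3 = 51.5 m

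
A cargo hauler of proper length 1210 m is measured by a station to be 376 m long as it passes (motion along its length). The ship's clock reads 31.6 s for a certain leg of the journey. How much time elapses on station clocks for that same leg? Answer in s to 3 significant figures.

Δt ≈ 102 s

Length contraction ⇒ γ = L₀/L = 1210/376 = 3.2181
Time dilation: Δt = γτ₀ = 3.2181 × 31.6 s = 102 s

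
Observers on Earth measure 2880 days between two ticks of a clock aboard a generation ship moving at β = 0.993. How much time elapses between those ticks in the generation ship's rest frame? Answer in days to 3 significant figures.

γ = 1/√(1 − 0.993²) = 8.4664
Proper time: τ₀ = Δt/γ = 2880/8.4664 = 340 days

τ₀ ≈ 340 days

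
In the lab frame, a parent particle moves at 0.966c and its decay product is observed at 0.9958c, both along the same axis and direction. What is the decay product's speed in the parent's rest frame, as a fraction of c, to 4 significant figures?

Inverse velocity addition: u' = (u − v)/(1 − uv/c²)
= (0.9958 − 0.966)/(1 − 0.9958×0.966) = 0.02980/0.0380572 = 0.7830

u' ≈ 0.7830c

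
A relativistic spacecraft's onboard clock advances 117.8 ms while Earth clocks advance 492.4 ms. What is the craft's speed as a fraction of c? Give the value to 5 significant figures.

β ≈ 0.97096

γ = Δt/τ₀ = 492.4/117.8 = 4.179966
β = √(1 − 1/γ²) = √(1 − 1/4.179966²) = 0.97096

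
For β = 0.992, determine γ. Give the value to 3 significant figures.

γ = 1/√(1 − β²) = 1/√(1 − 0.992²) = 1/√(0.015936) = 7.92

γ ≈ 7.92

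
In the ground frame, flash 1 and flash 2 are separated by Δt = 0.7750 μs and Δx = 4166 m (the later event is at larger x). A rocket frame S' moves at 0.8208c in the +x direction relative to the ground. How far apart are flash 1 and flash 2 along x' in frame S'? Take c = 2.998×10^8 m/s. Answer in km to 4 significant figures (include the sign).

γ = 1/√(1 − 0.8208²) = 1.75065
Δx' = γ(Δx − vΔt) = 1.75065 × (4166 m − 0.8208×(2.998×10^8 m/s)×0.7750×10^-6 s)
= 1.75065 × (3975.29 m) = 6.959 km

Δx' ≈ 6.959 km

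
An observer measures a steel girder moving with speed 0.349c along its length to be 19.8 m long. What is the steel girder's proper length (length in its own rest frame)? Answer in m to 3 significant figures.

γ = 1/√(1 − 0.349²) = 1.0671
L₀ = γL = 1.0671 × 19.8 = 21.1 m

L₀ ≈ 21.1 m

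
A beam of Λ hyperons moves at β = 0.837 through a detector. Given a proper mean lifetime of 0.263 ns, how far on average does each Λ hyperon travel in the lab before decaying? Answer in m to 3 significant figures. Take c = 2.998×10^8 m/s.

d ≈ 0.121 m

γ = 1/√(1 − 0.837²) = 1.8275
Dilated lifetime: Δt = γτ₀ = 1.8275 × 0.263 ns = 0.48063 ns
d = vΔt = 0.837c × 0.48063 ns = 2.5093×10^8 m/s × 4.8063×10^-10 s = 0.121 m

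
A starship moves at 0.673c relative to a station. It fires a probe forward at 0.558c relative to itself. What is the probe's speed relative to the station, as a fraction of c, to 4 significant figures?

Relativistic velocity addition: u = (u' + v)/(1 + u'v/c²)
= (0.558 + 0.673)/(1 + 0.558×0.673) = 1.231/1.37553 = 0.8949

u ≈ 0.8949c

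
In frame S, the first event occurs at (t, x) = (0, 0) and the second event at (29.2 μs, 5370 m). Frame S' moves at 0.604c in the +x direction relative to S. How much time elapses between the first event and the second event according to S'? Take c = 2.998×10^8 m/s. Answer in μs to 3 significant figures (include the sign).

γ = 1/√(1 − 0.604²) = 1.2547
Δt' = γ(Δt − vΔx/c²) = 1.2547 × (29.2 μs − 0.604×5370 m / (2.998×10^8 m/s))
= 1.2547 × (18.381 μs) = 23.1 μs

Δt' ≈ 23.1 μs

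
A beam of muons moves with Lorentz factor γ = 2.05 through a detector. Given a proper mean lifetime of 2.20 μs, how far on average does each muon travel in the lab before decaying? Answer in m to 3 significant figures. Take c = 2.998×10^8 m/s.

β = √(1 − 1/γ²) = √(1 − 1/2.05²) = 0.87295
Dilated lifetime: Δt = γτ₀ = 2.05 × 2.20 μs = 4.5100 μs
d = vΔt = 0.87295c × 4.5100 μs = 2.6171×10^8 m/s × 4.5100×10^-6 s = 1180 m

d ≈ 1180 m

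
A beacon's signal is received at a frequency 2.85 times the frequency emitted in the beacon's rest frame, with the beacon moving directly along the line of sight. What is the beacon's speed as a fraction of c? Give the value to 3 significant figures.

f_obs/f_src = √((1+β)/(1−β)) = 2.85  ⇒  (1+β)/(1−β) = 8.1225
β = |1 − D²|/(1 + D²) = |1 − 8.1225|/(1 + 8.1225) = 0.781

β ≈ 0.781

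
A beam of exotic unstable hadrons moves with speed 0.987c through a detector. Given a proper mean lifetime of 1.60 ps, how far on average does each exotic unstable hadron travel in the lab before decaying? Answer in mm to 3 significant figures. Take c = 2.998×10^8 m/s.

d ≈ 2.95 mm

γ = 1/√(1 − 0.987²) = 6.2220
Dilated lifetime: Δt = γτ₀ = 6.2220 × 1.60 ps = 9.9552 ps
d = vΔt = 0.987c × 9.9552 ps = 2.9590×10^8 m/s × 9.9552×10^-12 s = 2.95 mm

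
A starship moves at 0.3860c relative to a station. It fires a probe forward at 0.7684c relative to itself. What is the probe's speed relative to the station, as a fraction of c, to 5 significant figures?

u ≈ 0.89033c

Relativistic velocity addition: u = (u' + v)/(1 + u'v/c²)
= (0.7684 + 0.3860)/(1 + 0.7684×0.3860) = 1.1544/1.296602 = 0.89033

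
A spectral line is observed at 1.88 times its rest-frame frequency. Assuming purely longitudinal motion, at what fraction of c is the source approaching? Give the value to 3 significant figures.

f_obs/f_src = √((1+β)/(1−β)) = 1.88  ⇒  (1+β)/(1−β) = 3.5344
β = |1 − D²|/(1 + D²) = |1 − 3.5344|/(1 + 3.5344) = 0.559

β ≈ 0.559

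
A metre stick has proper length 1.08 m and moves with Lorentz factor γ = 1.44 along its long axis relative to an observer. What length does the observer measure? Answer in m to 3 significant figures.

L ≈ 0.750 m

γ = 1.44 (given)
Length contraction: L = L₀/γ = 1.08/1.44 = 0.750 m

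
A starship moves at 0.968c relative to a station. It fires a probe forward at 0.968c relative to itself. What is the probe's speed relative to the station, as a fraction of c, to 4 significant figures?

u ≈ 0.9995c

Relativistic velocity addition: u = (u' + v)/(1 + u'v/c²)
= (0.968 + 0.968)/(1 + 0.968×0.968) = 1.936/1.93702 = 0.9995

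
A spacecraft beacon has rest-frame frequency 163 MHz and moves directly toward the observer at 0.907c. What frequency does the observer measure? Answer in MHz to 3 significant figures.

Relativistic Doppler: f_obs = f_src √((1+β)/(1−β))
= 163 × √(1.9070/0.093000) = 163 × 4.5283 = 738 MHz

f_obs ≈ 738 MHz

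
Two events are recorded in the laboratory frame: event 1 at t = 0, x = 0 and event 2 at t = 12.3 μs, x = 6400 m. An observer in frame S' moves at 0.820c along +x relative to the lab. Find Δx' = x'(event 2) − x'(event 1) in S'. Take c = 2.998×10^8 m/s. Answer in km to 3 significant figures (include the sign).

γ = 1/√(1 − 0.820²) = 1.7471
Δx' = γ(Δx − vΔt) = 1.7471 × (6400 m − 0.820×(2.998×10^8 m/s)×12.3×10^-6 s)
= 1.7471 × (3376.2 m) = 5.90 km

Δx' ≈ 5.90 km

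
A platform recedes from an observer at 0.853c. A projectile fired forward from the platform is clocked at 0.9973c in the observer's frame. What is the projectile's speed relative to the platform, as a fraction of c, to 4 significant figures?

u' ≈ 0.9665c

Inverse velocity addition: u' = (u − v)/(1 − uv/c²)
= (0.9973 − 0.853)/(1 − 0.9973×0.853) = 0.1443/0.149303 = 0.9665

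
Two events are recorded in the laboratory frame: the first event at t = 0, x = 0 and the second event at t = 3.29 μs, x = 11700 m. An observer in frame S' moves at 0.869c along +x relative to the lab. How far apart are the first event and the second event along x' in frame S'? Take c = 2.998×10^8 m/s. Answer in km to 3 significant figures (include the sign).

Δx' ≈ 21.9 km

γ = 1/√(1 − 0.869²) = 2.0210
Δx' = γ(Δx − vΔt) = 2.0210 × (11700 m − 0.869×(2.998×10^8 m/s)×3.29×10^-6 s)
= 2.0210 × (10843 m) = 21.9 km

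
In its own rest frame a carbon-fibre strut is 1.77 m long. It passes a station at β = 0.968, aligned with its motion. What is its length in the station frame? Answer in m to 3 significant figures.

γ = 1/√(1 − 0.968²) = 3.9849
Length contraction: L = L₀/γ = 1.77/3.9849 = 0.444 m

L ≈ 0.444 m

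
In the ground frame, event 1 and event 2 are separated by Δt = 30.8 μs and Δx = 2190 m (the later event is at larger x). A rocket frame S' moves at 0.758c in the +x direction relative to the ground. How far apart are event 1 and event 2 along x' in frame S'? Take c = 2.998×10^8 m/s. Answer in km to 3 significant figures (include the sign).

Δx' ≈ -7.37 km

γ = 1/√(1 − 0.758²) = 1.5331
Δx' = γ(Δx − vΔt) = 1.5331 × (2190 m − 0.758×(2.998×10^8 m/s)×30.8×10^-6 s)
= 1.5331 × (-4809.3 m) = -7.37 km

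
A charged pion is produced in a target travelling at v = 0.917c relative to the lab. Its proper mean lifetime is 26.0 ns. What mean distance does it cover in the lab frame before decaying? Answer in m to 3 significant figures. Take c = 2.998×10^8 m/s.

d ≈ 17.9 m

γ = 1/√(1 − 0.917²) = 2.5070
Dilated lifetime: Δt = γτ₀ = 2.5070 × 26.0 ns = 65.181 ns
d = vΔt = 0.917c × 65.181 ns = 2.7492×10^8 m/s × 6.5181×10^-8 s = 17.9 m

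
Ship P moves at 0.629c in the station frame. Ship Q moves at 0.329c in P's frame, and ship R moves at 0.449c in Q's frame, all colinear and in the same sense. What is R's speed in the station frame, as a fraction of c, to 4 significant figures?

u ≈ 0.9162c

Compose boost 2: (0.329 + 0.629)/(1 + 0.329×0.629) = 0.9580/1.20694 = 0.793742
Compose boost 3: (0.449 + 0.793742)/(1 + 0.449×0.793742) = 1.24274/1.35639 = 0.9162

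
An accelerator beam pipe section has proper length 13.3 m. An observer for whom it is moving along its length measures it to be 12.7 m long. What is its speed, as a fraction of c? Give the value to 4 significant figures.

β ≈ 0.2970

γ = L₀/L = 13.3/12.7 = 1.04724
β = √(1 − 1/γ²) = 0.2970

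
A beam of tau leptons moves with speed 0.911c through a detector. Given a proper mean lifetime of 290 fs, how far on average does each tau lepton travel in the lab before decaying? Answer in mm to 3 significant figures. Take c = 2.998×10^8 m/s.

γ = 1/√(1 − 0.911²) = 2.4248
Dilated lifetime: Δt = γτ₀ = 2.4248 × 290 fs = 703.19 fs
d = vΔt = 0.911c × 703.19 fs = 2.7312×10^8 m/s × 7.0319×10^-13 s = 0.192 mm

d ≈ 0.192 mm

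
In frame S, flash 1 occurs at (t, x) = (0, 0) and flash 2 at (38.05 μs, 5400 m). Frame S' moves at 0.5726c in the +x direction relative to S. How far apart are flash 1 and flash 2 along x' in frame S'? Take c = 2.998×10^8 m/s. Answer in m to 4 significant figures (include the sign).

Δx' ≈ -1381 m

γ = 1/√(1 − 0.5726²) = 1.21976
Δx' = γ(Δx − vΔt) = 1.21976 × (5400 m − 0.5726×(2.998×10^8 m/s)×38.05×10^-6 s)
= 1.21976 × (-1131.87 m) = -1381 m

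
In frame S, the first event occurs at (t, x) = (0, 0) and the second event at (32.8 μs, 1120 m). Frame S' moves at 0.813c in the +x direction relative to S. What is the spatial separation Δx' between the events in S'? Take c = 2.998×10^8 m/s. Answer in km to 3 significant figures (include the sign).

γ = 1/√(1 − 0.813²) = 1.7174
Δx' = γ(Δx − vΔt) = 1.7174 × (1120 m − 0.813×(2.998×10^8 m/s)×32.8×10^-6 s)
= 1.7174 × (-6874.6 m) = -11.8 km

Δx' ≈ -11.8 km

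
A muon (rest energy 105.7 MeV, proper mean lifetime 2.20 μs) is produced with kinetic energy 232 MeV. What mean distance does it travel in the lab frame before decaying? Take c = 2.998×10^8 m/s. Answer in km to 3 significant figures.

γ = 1 + K/(m₀c²) = 1 + 232/105.7 = 3.1949
β = √(1 − 1/γ²) = 0.94975
Dilated lifetime: γτ₀ = 3.1949 × 2.20 μs = 7.0288 μs
d = βc·γτ₀ = 0.94975 × (2.998×10^8 m/s) × 7.0288×10^-6 s = 2.00 km

d ≈ 2.00 km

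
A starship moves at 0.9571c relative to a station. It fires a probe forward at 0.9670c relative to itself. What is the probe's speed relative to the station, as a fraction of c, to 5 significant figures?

u ≈ 0.99926c

Relativistic velocity addition: u = (u' + v)/(1 + u'v/c²)
= (0.9670 + 0.9571)/(1 + 0.9670×0.9571) = 1.9241/1.925516 = 0.99926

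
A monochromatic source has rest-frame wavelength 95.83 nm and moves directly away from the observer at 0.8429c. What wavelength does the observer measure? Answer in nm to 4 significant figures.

λ_obs ≈ 328.2 nm

Relativistic Doppler: λ_obs = λ_src √((1+β)/(1−β))
= 95.83 × √(1.84290/0.157100) = 95.83 × 3.42502 = 328.2 nm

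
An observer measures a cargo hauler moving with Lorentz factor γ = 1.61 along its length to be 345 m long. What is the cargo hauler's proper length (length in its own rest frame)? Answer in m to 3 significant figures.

L₀ ≈ 555 m

γ = 1.61 (given)
L₀ = γL = 1.61 × 345 = 555 m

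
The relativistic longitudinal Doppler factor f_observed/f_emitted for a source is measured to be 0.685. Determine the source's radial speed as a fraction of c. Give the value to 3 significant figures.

f_obs/f_src = √((1−β)/(1+β)) = 0.685  ⇒  (1−β)/(1+β) = 0.46923
β = |1 − D²|/(1 + D²) = |1 − 0.46923|/(1 + 0.46923) = 0.361

β ≈ 0.361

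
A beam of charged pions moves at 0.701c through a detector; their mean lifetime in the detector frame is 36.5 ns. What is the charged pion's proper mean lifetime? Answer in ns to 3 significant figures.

τ₀ ≈ 26.0 ns

γ = 1/√(1 − 0.701²) = 1.4022
Proper time: τ₀ = Δt/γ = 36.5/1.4022 = 26.0 ns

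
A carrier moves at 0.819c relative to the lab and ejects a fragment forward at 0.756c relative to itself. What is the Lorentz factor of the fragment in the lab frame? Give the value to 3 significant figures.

u_lab = (0.756 + 0.819)/(1 + 0.756×0.819) = 1.575/1.61916 = 0.972724
γ = 1/√(1 − 0.972724²) = 4.31

γ ≈ 4.31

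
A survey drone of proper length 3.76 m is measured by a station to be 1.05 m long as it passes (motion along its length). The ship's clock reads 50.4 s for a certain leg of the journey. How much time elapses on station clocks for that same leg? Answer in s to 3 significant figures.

Δt ≈ 180 s

Length contraction ⇒ γ = L₀/L = 3.76/1.05 = 3.5810
Time dilation: Δt = γτ₀ = 3.5810 × 50.4 s = 180 s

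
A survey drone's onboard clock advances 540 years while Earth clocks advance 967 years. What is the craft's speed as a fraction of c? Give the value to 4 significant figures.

β ≈ 0.8296

γ = Δt/τ₀ = 967/540 = 1.79074
β = √(1 − 1/γ²) = √(1 − 1/1.79074²) = 0.8296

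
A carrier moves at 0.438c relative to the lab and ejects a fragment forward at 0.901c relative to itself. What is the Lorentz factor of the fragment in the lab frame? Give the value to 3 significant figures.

γ ≈ 3.58

u_lab = (0.901 + 0.438)/(1 + 0.901×0.438) = 1.339/1.39464 = 0.960106
γ = 1/√(1 − 0.960106²) = 3.58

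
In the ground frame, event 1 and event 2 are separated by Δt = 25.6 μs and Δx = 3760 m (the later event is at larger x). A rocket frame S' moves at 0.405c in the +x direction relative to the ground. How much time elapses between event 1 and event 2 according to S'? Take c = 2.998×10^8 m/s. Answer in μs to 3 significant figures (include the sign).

Δt' ≈ 22.4 μs

γ = 1/√(1 − 0.405²) = 1.0937
Δt' = γ(Δt − vΔx/c²) = 1.0937 × (25.6 μs − 0.405×3760 m / (2.998×10^8 m/s))
= 1.0937 × (20.521 μs) = 22.4 μs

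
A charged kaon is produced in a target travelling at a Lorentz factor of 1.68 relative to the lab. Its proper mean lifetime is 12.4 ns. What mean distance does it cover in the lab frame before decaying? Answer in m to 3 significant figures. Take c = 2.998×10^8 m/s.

β = √(1 − 1/γ²) = √(1 − 1/1.68²) = 0.80355
Dilated lifetime: Δt = γτ₀ = 1.68 × 12.4 ns = 20.832 ns
d = vΔt = 0.80355c × 20.832 ns = 2.4090×10^8 m/s × 2.0832×10^-8 s = 5.02 m

d ≈ 5.02 m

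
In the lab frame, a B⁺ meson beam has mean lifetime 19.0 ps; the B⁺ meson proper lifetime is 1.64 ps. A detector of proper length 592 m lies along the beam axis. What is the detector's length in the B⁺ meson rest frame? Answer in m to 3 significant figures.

Time dilation ⇒ γ = Δt/τ₀ = 19.0/1.64 = 11.585
Length contraction: L = L₀/γ = 592/11.585 = 51.1 m

L ≈ 51.1 m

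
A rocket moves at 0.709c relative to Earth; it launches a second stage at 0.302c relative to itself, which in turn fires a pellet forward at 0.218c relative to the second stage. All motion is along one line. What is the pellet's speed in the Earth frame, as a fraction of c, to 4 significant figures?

u ≈ 0.8893c

Compose boost 2: (0.302 + 0.709)/(1 + 0.302×0.709) = 1.011/1.21412 = 0.832703
Compose boost 3: (0.218 + 0.832703)/(1 + 0.218×0.832703) = 1.05070/1.18153 = 0.8893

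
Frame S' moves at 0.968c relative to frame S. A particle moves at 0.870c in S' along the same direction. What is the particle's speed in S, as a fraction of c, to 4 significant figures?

u ≈ 0.9977c

Relativistic velocity addition: u = (u' + v)/(1 + u'v/c²)
= (0.870 + 0.968)/(1 + 0.870×0.968) = 1.838/1.84216 = 0.9977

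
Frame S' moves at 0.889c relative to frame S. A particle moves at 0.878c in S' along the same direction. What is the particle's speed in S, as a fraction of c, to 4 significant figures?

Relativistic velocity addition: u = (u' + v)/(1 + u'v/c²)
= (0.878 + 0.889)/(1 + 0.878×0.889) = 1.767/1.78054 = 0.9924

u ≈ 0.9924c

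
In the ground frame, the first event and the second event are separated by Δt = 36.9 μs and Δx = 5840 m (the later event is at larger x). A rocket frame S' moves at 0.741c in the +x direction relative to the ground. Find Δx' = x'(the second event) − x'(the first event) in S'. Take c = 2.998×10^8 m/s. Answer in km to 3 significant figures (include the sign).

Δx' ≈ -3.51 km

γ = 1/√(1 − 0.741²) = 1.4892
Δx' = γ(Δx − vΔt) = 1.4892 × (5840 m − 0.741×(2.998×10^8 m/s)×36.9×10^-6 s)
= 1.4892 × (-2357.4 m) = -3.51 km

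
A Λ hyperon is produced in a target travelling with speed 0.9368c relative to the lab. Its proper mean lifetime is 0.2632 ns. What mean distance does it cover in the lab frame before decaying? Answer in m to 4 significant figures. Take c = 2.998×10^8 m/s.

d ≈ 0.2113 m

γ = 1/√(1 − 0.9368²) = 2.85824
Dilated lifetime: Δt = γτ₀ = 2.85824 × 0.2632 ns = 0.752289 ns
d = vΔt = 0.9368c × 0.752289 ns = 2.80853×10^8 m/s × 7.52289×10^-10 s = 0.2113 m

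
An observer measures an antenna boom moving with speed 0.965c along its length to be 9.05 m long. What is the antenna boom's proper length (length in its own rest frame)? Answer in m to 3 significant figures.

L₀ ≈ 34.5 m

γ = 1/√(1 − 0.965²) = 3.8132
L₀ = γL = 3.8132 × 9.05 = 34.5 m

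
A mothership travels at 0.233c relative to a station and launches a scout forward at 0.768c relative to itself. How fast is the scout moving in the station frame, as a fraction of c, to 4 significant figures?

Compose boost 2: (0.768 + 0.233)/(1 + 0.768×0.233) = 1.001/1.17894 = 0.8491

u ≈ 0.8491c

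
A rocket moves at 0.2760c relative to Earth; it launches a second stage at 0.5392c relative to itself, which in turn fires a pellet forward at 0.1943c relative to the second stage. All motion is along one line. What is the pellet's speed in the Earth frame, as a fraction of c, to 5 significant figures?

Compose boost 2: (0.5392 + 0.2760)/(1 + 0.5392×0.2760) = 0.81520/1.148819 = 0.7095982
Compose boost 3: (0.1943 + 0.7095982)/(1 + 0.1943×0.7095982) = 0.9038982/1.137875 = 0.79437

u ≈ 0.79437c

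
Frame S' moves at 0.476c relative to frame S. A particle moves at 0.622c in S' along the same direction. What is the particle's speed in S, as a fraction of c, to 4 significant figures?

Relativistic velocity addition: u = (u' + v)/(1 + u'v/c²)
= (0.622 + 0.476)/(1 + 0.622×0.476) = 1.098/1.29607 = 0.8472

u ≈ 0.8472c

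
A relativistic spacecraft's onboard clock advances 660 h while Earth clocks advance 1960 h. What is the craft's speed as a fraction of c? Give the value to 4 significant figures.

γ = Δt/τ₀ = 1960/660 = 2.96970
β = √(1 − 1/γ²) = √(1 − 1/2.96970²) = 0.9416

β ≈ 0.9416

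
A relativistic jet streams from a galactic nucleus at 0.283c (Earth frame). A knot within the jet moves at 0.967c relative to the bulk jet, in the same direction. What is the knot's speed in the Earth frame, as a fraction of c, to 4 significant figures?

Relativistic velocity addition: u = (u' + v)/(1 + u'v/c²)
= (0.967 + 0.283)/(1 + 0.967×0.283) = 1.250/1.27366 = 0.9814

u ≈ 0.9814c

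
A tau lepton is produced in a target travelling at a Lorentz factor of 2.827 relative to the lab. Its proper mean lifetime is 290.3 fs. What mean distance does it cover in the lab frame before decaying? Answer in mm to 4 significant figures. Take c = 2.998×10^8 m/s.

d ≈ 0.2301 mm

β = √(1 − 1/γ²) = √(1 − 1/2.827²) = 0.935347
Dilated lifetime: Δt = γτ₀ = 2.827 × 290.3 fs = 820.678 fs
d = vΔt = 0.935347c × 820.678 fs = 2.80417×10^8 m/s × 8.20678×10^-13 s = 0.2301 mm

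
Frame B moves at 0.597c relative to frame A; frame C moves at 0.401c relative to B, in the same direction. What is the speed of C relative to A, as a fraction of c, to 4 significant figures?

Compose boost 2: (0.401 + 0.597)/(1 + 0.401×0.597) = 0.9980/1.23940 = 0.8052

u ≈ 0.8052c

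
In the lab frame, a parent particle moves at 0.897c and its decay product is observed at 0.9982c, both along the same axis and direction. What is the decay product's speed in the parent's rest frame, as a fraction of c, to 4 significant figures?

Inverse velocity addition: u' = (u − v)/(1 − uv/c²)
= (0.9982 − 0.897)/(1 − 0.9982×0.897) = 0.1012/0.104615 = 0.9674

u' ≈ 0.9674c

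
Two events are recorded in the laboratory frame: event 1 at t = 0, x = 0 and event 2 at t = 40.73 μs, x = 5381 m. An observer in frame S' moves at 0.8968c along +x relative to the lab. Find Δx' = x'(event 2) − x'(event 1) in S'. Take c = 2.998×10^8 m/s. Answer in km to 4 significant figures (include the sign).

γ = 1/√(1 − 0.8968²) = 2.26021
Δx' = γ(Δx − vΔt) = 2.26021 × (5381 m − 0.8968×(2.998×10^8 m/s)×40.73×10^-6 s)
= 2.26021 × (-5569.69 m) = -12.59 km

Δx' ≈ -12.59 km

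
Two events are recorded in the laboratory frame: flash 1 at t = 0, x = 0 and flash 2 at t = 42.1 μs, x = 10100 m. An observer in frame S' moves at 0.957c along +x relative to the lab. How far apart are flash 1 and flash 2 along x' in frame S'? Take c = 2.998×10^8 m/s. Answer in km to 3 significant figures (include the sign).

Δx' ≈ -6.82 km

γ = 1/√(1 − 0.957²) = 3.4472
Δx' = γ(Δx − vΔt) = 3.4472 × (10100 m − 0.957×(2.998×10^8 m/s)×42.1×10^-6 s)
= 3.4472 × (-1978.9 m) = -6.82 km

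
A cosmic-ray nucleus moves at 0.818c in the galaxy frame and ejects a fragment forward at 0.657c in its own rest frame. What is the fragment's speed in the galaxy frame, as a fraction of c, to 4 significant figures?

Compose boost 2: (0.657 + 0.818)/(1 + 0.657×0.818) = 1.475/1.53743 = 0.9594

u ≈ 0.9594c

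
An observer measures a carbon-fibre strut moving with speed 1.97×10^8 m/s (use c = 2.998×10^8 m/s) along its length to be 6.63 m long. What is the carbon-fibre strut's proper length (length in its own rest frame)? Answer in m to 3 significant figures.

L₀ ≈ 8.80 m

β = v/c = 1.97×10^8 / 2.998×10^8 = 0.65710
γ = 1/√(1 − 0.65710²) = 1.3266
L₀ = γL = 1.3266 × 6.63 = 8.80 m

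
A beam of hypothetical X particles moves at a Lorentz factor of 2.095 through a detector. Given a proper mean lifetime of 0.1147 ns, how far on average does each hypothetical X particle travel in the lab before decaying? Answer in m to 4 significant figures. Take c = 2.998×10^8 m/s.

d ≈ 0.06330 m

β = √(1 − 1/γ²) = √(1 − 1/2.095²) = 0.878726
Dilated lifetime: Δt = γτ₀ = 2.095 × 0.1147 ns = 0.240297 ns
d = vΔt = 0.878726c × 0.240297 ns = 2.63442×10^8 m/s × 2.40297×10^-10 s = 0.06330 m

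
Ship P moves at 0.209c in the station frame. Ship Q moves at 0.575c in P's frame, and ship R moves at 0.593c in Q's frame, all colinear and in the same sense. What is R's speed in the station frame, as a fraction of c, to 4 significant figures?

u ≈ 0.9137c

Compose boost 2: (0.575 + 0.209)/(1 + 0.575×0.209) = 0.7840/1.12017 = 0.699891
Compose boost 3: (0.593 + 0.699891)/(1 + 0.593×0.699891) = 1.29289/1.41504 = 0.9137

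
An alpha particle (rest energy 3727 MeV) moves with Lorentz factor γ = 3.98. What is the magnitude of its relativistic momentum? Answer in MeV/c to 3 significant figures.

β = √(1 − 1/γ²) = √(1 − 1/3.98²) = 0.96792
p = γβm₀c = 3.98 × 0.96792 × 3727 MeV/c = 14400 MeV/c

p ≈ 14400 MeV/c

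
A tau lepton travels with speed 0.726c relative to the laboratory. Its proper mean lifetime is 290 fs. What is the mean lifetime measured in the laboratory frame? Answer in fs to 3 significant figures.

γ = 1/√(1 − 0.726²) = 1.4541
Time dilation: Δt = γτ₀ = 1.4541 × 290 fs = 422 fs

Δt ≈ 422 fs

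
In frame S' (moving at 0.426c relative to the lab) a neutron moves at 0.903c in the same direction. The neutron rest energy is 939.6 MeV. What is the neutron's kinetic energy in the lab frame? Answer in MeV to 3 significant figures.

K ≈ 2410 MeV

u_lab = (0.903 + 0.426)/(1 + 0.903×0.426) = 0.959790
γ = 1/√(1 − 0.959790²) = 3.5623
K = (γ − 1)m₀c² = (3.5623 − 1) × 939.6 = 2.5623 × 939.6 = 2410 MeV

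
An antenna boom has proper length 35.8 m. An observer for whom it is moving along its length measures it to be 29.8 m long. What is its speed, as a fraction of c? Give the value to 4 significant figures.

β ≈ 0.5542

γ = L₀/L = 35.8/29.8 = 1.20134
β = √(1 − 1/γ²) = 0.5542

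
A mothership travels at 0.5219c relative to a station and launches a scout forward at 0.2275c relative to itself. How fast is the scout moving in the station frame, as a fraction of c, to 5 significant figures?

u ≈ 0.66987c

Compose boost 2: (0.2275 + 0.5219)/(1 + 0.2275×0.5219) = 0.74940/1.118732 = 0.66987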